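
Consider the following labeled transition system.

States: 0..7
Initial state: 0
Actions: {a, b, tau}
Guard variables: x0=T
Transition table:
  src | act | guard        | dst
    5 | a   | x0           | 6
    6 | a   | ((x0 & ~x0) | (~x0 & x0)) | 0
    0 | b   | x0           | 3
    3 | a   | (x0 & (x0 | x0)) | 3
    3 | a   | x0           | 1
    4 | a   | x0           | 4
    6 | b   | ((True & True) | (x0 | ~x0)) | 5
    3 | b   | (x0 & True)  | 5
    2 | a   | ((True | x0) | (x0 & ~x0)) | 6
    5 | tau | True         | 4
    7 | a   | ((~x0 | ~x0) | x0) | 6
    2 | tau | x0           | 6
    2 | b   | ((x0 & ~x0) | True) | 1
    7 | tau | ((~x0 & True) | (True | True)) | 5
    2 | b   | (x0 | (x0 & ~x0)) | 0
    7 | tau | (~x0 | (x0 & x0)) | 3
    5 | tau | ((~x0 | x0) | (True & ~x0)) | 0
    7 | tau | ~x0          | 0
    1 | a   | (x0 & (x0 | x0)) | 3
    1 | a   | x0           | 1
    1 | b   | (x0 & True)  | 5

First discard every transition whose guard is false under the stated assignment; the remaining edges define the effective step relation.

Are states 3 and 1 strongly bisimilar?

Answer: BISIMILAR

Analysis:
Compute ~ classes (split until stable):
  round 0: {{0,1,2,3,4,5,6,7}}
  round 1: {{0,6},{1,3},{2},{4},{5,7}}
  round 2: {{0},{1,3},{2},{4},{5},{6},{7}}
Fixed point at round 3; 7 class(es).
class of 3: {1,3}; class of 1: {1,3}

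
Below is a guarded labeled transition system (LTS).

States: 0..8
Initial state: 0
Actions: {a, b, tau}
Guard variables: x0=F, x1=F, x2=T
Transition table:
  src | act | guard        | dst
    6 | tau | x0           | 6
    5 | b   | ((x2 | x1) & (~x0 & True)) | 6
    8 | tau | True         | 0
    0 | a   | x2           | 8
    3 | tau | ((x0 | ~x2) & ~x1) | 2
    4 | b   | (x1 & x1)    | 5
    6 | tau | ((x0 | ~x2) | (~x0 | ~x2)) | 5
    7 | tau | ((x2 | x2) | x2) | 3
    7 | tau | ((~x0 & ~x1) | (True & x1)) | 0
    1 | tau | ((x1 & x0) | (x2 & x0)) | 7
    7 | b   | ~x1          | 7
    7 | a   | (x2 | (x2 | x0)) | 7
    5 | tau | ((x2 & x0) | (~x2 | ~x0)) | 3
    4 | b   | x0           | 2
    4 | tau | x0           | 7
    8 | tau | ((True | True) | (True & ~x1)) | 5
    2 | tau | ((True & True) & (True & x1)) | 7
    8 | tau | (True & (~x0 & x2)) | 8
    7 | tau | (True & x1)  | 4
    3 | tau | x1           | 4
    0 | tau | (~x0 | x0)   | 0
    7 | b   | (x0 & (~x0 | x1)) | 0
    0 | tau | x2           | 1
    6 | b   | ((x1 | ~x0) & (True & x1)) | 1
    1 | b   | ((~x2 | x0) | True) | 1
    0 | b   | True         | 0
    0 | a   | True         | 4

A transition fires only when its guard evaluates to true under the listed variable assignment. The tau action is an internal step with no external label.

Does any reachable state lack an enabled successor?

Answer: DEADLOCK at state 3

Working:
Reachable = {0,1,3,4,5,6,8}
  0: a→4  a→8  b→0  tau→0  tau→1  [5 exit(s)]
  1: b→1  [1 exit(s)]
  3: ∅  [no exit]
  4: ∅  [no exit]
  5: b→6  tau→3  [2 exit(s)]
  6: tau→5  [1 exit(s)]
  8: tau→0  tau→5  tau→8  [3 exit(s)]
Path to 3: a·tau·tau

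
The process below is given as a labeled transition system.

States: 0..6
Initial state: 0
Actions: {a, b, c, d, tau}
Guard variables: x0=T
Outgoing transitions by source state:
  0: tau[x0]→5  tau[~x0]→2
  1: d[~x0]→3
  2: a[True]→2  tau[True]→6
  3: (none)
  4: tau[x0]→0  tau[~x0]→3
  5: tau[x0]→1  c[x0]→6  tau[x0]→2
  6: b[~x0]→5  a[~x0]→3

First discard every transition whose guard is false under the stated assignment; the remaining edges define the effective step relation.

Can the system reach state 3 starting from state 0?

After dropping false guards: 7 live edges.
L0 = {0}
L1 = {5}  now seen {0,5}
L2 = {1,2,6}  now seen {0,1,2,5,6}
R = {0,1,2,5,6}

Answer: UNREACHABLE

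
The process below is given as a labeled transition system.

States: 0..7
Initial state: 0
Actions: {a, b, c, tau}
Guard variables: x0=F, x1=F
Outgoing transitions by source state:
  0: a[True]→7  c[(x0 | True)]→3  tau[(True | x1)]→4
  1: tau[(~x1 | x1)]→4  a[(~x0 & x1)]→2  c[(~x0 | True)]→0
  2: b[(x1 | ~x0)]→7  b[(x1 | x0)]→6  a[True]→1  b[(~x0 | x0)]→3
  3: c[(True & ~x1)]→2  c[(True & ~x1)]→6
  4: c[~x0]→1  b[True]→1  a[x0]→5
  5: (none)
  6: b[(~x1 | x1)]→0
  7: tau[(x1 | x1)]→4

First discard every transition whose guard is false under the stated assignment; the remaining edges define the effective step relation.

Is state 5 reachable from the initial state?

Answer: UNREACHABLE

Trace:
Guard filter leaves 13 enabled edge(s).
depth 0: {0}
depth 1: {3,4,7}  now seen {0,3,4,7}
depth 2: {1,2,6}  now seen {0,1,2,3,4,6,7}
R = {0,1,2,3,4,6,7}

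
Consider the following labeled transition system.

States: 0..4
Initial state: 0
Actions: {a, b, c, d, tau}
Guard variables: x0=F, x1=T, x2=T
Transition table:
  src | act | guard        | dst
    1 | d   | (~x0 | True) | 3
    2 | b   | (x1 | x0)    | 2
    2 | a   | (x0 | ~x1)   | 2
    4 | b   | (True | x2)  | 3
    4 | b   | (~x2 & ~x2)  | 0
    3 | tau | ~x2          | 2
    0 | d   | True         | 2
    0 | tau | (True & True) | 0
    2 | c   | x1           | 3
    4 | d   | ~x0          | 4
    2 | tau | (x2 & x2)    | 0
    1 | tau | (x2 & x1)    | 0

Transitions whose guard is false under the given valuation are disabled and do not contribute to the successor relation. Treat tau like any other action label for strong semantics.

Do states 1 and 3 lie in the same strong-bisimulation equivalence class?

Compute ~ classes (split until stable):
  P[0] = {{0,1,2,3,4}}
  P[1] = {{0,1},{2},{3},{4}}
  P[2] = {{0},{1},{2},{3},{4}}
Fixed point at round 3; 5 class(es).
[1]={1}  [3]={3}

Answer: NOT BISIMILAR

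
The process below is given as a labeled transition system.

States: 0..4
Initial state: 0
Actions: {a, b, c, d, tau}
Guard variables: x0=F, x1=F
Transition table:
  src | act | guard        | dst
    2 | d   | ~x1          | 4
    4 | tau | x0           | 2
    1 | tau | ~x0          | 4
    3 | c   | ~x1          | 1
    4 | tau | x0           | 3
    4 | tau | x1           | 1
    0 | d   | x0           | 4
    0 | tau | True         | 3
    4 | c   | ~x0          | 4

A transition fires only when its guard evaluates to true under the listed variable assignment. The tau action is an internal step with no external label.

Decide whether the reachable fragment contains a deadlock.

Answer: DEADLOCK-FREE

Working:
R = {0,1,3,4}
  0: tau→3  [1 exit(s)]
  1: tau→4  [1 exit(s)]
  3: c→1  [1 exit(s)]
  4: c→4  [1 exit(s)]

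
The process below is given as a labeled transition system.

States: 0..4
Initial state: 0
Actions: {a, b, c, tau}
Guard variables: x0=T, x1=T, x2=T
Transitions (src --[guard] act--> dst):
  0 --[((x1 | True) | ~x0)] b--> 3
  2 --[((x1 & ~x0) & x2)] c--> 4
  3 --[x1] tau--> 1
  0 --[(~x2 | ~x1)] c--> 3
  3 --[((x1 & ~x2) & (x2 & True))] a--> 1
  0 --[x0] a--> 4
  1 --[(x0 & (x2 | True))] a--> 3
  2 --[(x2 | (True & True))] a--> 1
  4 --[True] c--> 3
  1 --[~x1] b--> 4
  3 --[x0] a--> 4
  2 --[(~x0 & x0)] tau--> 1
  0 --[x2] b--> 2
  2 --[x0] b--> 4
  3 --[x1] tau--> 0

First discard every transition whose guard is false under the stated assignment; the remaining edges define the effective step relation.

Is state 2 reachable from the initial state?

Answer: REACHABLE

Analysis:
After dropping false guards: 10 live edges.
Layer 0: {0}
Layer 1: {2,3,4}  total {0,2,3,4}
Layer 2: {1}  total {0,1,2,3,4}
R = {0,1,2,3,4}
Path to 2: b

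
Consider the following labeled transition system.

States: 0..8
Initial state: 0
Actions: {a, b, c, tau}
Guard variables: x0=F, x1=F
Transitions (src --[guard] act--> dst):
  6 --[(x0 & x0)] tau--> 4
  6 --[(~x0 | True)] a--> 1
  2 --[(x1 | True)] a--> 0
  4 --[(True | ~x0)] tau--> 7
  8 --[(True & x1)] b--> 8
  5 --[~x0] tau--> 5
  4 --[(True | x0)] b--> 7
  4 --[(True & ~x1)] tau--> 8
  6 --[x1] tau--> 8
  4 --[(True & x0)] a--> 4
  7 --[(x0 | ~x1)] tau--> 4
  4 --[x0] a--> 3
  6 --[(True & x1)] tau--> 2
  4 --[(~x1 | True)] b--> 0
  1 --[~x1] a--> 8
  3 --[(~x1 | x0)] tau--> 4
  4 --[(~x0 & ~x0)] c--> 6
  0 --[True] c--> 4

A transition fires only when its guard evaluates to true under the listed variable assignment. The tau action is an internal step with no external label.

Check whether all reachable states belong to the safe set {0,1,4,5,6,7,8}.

Safe = {0,1,4,5,6,7,8}
Reach set: {0,1,4,6,7,8}
  0: ✓
  1: ✓
  4: ✓
  6: ✓
  7: ✓
  8: ✓

Answer: INVARIANT HOLDS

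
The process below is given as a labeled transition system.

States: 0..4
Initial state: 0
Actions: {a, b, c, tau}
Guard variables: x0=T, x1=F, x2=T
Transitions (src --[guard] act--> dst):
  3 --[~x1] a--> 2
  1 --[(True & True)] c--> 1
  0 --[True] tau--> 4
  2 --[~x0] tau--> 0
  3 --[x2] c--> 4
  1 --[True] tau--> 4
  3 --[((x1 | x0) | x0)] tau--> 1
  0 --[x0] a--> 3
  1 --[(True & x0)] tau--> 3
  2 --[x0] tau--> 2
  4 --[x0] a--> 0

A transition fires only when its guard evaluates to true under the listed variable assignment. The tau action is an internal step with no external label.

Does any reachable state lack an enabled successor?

Answer: DEADLOCK-FREE

Working:
Reachable = {0,1,2,3,4}
  0: a→3  tau→4  [2 out]
  1: c→1  tau→3  tau→4  [3 out]
  2: tau→2  [1 out]
  3: a→2  c→4  tau→1  [3 out]
  4: a→0  [1 out]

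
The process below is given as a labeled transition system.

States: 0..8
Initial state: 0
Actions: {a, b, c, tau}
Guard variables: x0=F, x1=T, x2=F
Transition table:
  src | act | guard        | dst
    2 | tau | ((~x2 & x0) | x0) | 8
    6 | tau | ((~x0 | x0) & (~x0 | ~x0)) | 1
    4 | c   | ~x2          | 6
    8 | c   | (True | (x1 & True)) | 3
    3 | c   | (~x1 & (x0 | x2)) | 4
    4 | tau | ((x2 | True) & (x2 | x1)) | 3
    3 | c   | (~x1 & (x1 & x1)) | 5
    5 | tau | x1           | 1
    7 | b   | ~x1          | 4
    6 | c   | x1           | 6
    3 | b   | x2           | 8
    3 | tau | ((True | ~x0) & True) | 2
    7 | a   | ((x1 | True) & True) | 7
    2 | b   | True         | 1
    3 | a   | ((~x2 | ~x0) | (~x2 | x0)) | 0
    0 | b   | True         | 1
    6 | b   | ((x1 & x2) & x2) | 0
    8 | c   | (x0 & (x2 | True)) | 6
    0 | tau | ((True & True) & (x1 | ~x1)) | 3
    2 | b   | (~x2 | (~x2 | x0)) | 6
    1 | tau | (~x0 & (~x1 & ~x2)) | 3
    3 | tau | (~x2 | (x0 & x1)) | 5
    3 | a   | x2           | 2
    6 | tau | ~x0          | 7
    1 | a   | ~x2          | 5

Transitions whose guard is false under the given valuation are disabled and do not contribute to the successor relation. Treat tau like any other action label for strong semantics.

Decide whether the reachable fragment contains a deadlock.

Reach set: {0,1,2,3,5,6,7}
  0: b→1  tau→3  [2 out]
  1: a→5  [1 out]
  2: b→1  b→6  [2 out]
  3: a→0  tau→2  tau→5  [3 out]
  5: tau→1  [1 out]
  6: c→6  tau→1  tau→7  [3 out]
  7: a→7  [1 out]

Answer: DEADLOCK-FREE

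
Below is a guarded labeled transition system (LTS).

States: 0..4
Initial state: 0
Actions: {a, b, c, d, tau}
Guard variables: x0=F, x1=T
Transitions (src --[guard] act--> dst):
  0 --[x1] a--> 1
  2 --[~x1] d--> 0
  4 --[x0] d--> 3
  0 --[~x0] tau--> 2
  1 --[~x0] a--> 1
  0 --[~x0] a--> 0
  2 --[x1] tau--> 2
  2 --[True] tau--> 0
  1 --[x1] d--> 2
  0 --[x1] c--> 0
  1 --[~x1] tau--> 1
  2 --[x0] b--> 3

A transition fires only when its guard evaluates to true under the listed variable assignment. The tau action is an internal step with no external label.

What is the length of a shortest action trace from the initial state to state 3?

Breadth-first toward 3:
  depth 0: {0}
  depth 1: {1,2}
3 never appears.

Answer: UNREACHABLE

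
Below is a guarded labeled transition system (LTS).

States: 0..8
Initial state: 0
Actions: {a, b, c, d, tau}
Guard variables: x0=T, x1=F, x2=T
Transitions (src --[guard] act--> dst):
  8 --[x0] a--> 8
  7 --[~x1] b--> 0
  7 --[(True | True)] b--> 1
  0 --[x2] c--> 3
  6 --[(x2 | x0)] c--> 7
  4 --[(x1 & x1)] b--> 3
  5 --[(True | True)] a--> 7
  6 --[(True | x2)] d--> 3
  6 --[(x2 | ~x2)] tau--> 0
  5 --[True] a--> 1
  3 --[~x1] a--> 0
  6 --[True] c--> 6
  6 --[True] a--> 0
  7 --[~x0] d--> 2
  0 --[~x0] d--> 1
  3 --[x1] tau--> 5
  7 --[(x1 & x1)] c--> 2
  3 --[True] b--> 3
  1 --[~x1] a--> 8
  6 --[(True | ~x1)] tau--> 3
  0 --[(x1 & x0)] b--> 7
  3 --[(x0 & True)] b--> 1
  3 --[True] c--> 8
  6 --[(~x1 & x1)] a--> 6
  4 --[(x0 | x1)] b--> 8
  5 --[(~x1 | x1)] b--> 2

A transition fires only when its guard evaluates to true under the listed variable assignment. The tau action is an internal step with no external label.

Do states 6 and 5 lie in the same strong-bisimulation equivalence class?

Answer: NOT BISIMILAR

Working:
Compute ~ classes (split until stable):
  π0 = {{0,1,2,3,4,5,6,7,8}}
  π1 = {{0},{1,8},{2},{3},{4,7},{5},{6}}
  π2 = {{0},{1,8},{2},{3},{4},{5},{6},{7}}
Fixed point at round 3; 8 class(es).
class of 6: {6}; class of 5: {5}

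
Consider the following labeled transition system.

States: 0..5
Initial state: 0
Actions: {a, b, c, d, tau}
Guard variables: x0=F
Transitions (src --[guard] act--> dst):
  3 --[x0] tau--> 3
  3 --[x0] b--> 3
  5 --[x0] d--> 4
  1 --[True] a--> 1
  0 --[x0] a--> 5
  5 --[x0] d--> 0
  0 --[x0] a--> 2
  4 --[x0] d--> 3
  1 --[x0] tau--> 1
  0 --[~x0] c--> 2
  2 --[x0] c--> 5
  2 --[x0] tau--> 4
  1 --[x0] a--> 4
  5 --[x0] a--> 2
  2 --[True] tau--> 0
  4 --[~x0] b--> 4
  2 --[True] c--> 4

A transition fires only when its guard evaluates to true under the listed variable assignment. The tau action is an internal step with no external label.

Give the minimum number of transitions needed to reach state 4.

Answer: 2

Trace:
Layered search for 4:
  depth 0: {0}
  depth 1: {2}
  depth 2: {4}
first hit 4 at d=2 via c·c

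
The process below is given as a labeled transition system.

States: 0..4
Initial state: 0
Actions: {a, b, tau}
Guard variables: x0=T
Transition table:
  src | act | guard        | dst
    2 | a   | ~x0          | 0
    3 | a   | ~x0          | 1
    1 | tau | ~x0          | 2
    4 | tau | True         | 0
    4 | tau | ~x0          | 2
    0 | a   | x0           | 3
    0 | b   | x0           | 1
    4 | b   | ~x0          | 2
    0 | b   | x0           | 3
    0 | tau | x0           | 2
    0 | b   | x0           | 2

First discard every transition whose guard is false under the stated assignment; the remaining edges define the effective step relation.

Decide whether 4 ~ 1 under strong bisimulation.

Compute ~ classes (split until stable):
  P[0] = {{0,1,2,3,4}}
  P[1] = {{0},{1,2,3},{4}}
Fixed point at round 2; 3 class(es).
class of 4: {4}; class of 1: {1,2,3}

Answer: NOT BISIMILAR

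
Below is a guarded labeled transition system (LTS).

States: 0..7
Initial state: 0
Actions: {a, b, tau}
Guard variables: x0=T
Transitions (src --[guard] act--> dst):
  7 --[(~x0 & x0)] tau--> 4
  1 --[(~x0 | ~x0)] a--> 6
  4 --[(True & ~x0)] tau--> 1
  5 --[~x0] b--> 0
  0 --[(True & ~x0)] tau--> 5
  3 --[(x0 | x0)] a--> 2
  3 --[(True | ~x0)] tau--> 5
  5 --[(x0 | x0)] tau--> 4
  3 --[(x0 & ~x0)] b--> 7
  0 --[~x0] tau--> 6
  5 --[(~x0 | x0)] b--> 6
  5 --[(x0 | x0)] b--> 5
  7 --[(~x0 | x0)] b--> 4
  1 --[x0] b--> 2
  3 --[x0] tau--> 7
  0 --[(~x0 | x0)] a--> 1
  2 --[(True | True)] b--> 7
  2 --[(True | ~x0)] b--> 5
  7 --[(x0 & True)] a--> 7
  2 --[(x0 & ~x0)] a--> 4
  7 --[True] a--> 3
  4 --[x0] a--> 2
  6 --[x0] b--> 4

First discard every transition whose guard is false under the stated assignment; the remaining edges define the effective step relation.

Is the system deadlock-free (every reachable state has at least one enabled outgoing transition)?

R = {0,1,2,3,4,5,6,7}
  0: a→1  [1 exit(s)]
  1: b→2  [1 exit(s)]
  2: b→5  b→7  [2 exit(s)]
  3: a→2  tau→5  tau→7  [3 exit(s)]
  4: a→2  [1 exit(s)]
  5: b→5  b→6  tau→4  [3 exit(s)]
  6: b→4  [1 exit(s)]
  7: a→3  a→7  b→4  [3 exit(s)]

Answer: DEADLOCK-FREE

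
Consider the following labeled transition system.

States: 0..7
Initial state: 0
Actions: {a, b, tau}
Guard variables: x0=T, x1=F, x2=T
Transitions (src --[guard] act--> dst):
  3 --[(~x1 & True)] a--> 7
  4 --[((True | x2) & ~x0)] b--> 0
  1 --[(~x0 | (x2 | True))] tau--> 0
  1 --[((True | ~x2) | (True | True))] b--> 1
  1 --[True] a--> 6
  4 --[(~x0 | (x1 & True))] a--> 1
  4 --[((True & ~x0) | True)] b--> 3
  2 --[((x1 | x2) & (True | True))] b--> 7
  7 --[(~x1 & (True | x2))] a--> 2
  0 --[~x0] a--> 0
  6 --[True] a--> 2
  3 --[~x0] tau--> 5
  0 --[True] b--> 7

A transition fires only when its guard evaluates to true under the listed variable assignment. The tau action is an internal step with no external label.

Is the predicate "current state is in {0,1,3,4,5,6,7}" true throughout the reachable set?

Allowed set {0,1,3,4,5,6,7}
R = {0,2,7}
  0: ✓
  2: ✗ unsafe
  7: ✓
counterexample path to 2: b·a

Answer: INVARIANT VIOLATED at state 2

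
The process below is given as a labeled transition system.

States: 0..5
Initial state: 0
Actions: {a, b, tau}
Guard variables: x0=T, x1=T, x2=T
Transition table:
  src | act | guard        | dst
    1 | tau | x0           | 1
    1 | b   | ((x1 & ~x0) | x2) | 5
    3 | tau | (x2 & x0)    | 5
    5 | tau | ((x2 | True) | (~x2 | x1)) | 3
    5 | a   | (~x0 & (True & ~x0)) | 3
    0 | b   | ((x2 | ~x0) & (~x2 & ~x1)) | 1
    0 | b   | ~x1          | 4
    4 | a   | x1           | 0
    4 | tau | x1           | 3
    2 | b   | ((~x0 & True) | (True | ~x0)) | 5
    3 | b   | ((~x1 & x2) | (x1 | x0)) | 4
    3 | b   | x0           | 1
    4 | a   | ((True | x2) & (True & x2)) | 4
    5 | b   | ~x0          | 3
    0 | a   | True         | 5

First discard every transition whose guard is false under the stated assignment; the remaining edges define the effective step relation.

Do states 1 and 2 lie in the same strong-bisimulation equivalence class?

Refine partition for ~:
  P[0] = {{0,1,2,3,4,5}}
  P[1] = {{0},{1,3},{2},{4},{5}}
  P[2] = {{0},{1},{2},{3},{4},{5}}
Fixed point at round 3; 6 class(es).
1∈{1}, 2∈{2}

Answer: NOT BISIMILAR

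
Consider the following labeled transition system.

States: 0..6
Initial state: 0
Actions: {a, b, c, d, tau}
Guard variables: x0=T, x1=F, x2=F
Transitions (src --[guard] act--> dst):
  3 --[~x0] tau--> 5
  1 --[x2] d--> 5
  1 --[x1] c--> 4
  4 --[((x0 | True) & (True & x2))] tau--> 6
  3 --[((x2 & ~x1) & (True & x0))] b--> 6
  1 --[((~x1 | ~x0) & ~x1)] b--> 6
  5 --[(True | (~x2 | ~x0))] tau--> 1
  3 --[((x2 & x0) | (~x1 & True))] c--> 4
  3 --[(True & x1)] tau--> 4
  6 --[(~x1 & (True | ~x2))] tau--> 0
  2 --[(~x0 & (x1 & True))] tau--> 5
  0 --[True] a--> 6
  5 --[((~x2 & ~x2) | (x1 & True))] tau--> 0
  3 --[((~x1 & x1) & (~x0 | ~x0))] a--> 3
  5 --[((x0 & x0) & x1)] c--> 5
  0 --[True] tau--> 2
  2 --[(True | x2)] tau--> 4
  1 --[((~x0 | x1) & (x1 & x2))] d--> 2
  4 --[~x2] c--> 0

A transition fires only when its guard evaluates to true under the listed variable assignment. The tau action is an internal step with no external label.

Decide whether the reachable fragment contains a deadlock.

Answer: DEADLOCK-FREE

Working:
Reach set: {0,2,4,6}
  0: a→6  tau→2  [2 exit(s)]
  2: tau→4  [1 exit(s)]
  4: c→0  [1 exit(s)]
  6: tau→0  [1 exit(s)]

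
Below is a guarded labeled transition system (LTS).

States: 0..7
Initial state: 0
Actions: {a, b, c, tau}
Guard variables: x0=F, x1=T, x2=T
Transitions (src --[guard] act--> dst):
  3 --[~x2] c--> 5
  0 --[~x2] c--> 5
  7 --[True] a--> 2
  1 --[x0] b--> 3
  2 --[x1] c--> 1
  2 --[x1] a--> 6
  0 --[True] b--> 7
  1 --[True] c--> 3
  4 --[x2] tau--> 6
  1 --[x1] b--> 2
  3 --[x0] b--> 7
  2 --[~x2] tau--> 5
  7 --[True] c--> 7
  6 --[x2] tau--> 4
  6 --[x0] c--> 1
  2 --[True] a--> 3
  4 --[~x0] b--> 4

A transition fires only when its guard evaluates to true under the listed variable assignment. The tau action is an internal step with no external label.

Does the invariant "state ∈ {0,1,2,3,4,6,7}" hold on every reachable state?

Answer: INVARIANT HOLDS

Trace:
Allowed set {0,1,2,3,4,6,7}
Reach set: {0,1,2,3,4,6,7}
  0: ok
  1: ok
  2: ok
  3: ok
  4: ok
  6: ok
  7: ok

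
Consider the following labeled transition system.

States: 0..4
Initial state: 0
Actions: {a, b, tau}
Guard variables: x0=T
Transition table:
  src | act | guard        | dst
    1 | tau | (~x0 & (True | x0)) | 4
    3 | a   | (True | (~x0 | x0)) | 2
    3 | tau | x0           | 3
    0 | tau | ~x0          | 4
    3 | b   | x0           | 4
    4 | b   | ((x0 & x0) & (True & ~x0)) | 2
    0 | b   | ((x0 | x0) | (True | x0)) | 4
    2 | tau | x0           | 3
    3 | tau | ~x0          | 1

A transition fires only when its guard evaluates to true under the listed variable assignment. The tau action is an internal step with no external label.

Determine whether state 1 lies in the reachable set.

5 transition(s) survive guard evaluation.
Layer 0: {0}
Layer 1: {4}  now seen {0,4}
R = {0,4}

Answer: UNREACHABLE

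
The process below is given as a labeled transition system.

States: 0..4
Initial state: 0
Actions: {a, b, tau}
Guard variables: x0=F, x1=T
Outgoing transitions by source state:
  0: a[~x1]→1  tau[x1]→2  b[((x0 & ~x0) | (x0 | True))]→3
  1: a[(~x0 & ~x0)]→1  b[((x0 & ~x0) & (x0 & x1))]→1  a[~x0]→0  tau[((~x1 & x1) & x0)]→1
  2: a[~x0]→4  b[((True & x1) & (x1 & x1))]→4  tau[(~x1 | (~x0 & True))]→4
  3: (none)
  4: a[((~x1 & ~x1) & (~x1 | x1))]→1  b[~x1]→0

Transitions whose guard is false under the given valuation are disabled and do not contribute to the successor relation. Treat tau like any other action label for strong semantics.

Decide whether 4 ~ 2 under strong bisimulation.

Bisimulation quotient by refinement:
  P[0] = {{0,1,2,3,4}}
  P[1] = {{0},{1},{2},{3,4}}
Fixed point at round 2; 4 class(es).
class of 4: {3,4}; class of 2: {2}

Answer: NOT BISIMILAR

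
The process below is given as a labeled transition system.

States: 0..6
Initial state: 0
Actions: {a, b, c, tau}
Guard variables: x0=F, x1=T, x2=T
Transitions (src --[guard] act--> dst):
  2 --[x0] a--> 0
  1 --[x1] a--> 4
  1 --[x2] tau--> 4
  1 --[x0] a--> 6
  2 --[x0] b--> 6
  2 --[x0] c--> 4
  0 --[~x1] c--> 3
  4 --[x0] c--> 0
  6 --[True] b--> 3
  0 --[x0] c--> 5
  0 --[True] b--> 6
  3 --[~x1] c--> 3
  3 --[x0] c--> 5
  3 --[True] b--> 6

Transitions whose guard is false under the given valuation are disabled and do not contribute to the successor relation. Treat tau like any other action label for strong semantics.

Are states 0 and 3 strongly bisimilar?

Compute ~ classes (split until stable):
  π0 = {{0,1,2,3,4,5,6}}
  π1 = {{0,3,6},{1},{2,4,5}}
Fixed point at round 2; 3 class(es).
0∈{0,3,6}, 3∈{0,3,6}

Answer: BISIMILAR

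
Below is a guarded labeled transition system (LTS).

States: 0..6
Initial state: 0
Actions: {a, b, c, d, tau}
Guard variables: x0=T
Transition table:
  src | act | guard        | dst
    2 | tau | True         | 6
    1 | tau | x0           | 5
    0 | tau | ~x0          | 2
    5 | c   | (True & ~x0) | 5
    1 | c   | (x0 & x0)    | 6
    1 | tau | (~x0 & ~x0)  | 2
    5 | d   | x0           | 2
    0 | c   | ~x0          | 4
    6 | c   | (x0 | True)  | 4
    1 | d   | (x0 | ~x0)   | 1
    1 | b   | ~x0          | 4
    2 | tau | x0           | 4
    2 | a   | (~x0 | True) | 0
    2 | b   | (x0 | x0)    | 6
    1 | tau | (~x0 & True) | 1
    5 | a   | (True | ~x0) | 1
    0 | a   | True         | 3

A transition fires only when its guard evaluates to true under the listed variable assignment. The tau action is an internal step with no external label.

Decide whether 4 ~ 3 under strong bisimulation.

Answer: BISIMILAR

Working:
Compute ~ classes (split until stable):
  round 0: {{0,1,2,3,4,5,6}}
  round 1: {{0},{1},{2},{3,4},{5},{6}}
6 equivalence class(es) (converged in 2)
[4]={3,4}  [3]={3,4}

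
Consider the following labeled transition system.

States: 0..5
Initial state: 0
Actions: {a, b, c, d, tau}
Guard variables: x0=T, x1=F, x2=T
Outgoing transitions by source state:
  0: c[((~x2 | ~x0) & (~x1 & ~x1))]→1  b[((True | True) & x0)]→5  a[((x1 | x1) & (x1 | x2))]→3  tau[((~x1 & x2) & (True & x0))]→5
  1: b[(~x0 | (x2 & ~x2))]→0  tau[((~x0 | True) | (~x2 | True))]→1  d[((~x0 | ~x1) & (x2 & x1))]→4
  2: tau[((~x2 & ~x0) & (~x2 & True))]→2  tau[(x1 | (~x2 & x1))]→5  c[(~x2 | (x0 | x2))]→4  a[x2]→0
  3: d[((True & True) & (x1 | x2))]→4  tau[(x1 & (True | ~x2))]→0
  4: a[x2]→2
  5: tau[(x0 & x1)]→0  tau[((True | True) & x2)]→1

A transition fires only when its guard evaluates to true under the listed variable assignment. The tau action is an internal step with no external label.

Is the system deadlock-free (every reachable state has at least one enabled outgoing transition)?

Answer: DEADLOCK-FREE

Trace:
Reachable = {0,1,5}
  0: b→5  tau→5  [2 exit(s)]
  1: tau→1  [1 exit(s)]
  5: tau→1  [1 exit(s)]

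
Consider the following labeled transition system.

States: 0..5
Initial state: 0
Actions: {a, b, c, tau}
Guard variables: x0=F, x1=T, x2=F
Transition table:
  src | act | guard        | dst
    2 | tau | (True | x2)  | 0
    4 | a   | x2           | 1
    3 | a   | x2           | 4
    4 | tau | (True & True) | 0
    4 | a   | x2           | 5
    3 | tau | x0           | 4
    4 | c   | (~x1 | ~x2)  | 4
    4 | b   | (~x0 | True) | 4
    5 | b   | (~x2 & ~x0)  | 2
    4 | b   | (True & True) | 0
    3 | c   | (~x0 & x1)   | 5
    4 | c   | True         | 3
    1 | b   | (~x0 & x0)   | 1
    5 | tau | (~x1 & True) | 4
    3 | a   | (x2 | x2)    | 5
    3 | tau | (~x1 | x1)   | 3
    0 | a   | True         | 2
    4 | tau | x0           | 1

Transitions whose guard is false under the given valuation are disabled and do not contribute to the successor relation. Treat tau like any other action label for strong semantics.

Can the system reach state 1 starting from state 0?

Answer: UNREACHABLE

Trace:
10 transition(s) survive guard evaluation.
L0 = {0}
L1 = {2}  total {0,2}
Reachable = {0,2}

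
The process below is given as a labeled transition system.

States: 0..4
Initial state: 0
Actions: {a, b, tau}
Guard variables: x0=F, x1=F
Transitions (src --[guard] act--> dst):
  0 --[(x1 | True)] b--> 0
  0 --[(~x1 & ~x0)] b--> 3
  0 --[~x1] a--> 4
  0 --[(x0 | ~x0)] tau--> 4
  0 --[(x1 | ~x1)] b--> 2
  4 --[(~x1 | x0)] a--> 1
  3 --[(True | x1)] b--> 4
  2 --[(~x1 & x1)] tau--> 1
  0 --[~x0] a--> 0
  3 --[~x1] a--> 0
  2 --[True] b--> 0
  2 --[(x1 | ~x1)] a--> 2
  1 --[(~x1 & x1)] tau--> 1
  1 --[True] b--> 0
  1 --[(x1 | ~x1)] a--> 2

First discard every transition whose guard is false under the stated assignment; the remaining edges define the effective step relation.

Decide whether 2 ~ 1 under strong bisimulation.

Answer: BISIMILAR

Trace:
Refine partition for ~:
  round 0: {{0,1,2,3,4}}
  round 1: {{0},{1,2,3},{4}}
  round 2: {{0},{1,2},{3},{4}}
stable after 3 split(s): 4 block(s)
2∈{1,2}, 1∈{1,2}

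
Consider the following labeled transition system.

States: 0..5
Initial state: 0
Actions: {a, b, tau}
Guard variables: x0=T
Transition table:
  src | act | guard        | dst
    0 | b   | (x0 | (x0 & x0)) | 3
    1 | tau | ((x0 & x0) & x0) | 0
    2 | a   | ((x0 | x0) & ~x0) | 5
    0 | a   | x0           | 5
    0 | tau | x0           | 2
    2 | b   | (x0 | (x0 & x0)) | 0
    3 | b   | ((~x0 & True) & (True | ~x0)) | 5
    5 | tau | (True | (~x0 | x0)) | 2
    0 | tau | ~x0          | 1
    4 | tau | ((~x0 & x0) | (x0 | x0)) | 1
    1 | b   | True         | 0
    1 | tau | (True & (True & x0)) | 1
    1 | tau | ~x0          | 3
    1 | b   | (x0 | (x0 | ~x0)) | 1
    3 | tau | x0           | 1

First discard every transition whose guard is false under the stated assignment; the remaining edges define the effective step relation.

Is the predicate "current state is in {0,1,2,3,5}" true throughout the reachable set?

Answer: INVARIANT HOLDS

Working:
Safe = {0,1,2,3,5}
Reach set: {0,1,2,3,5}
  0: safe
  1: safe
  2: safe
  3: safe
  5: safe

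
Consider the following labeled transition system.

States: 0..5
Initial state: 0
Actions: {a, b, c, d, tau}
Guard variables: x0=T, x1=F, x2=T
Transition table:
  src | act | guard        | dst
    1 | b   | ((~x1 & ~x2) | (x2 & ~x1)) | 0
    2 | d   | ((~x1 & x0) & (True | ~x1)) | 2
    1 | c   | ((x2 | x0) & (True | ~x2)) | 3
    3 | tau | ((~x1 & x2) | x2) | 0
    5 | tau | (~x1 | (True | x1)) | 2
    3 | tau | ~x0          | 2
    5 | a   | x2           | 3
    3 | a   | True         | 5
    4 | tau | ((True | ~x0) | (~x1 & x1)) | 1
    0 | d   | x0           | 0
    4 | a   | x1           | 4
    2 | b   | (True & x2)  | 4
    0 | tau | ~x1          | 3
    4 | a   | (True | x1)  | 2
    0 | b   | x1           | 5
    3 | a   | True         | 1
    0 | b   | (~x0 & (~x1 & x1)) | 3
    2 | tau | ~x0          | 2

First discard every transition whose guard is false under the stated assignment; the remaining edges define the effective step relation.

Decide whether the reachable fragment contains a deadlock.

Answer: DEADLOCK-FREE

Analysis:
R = {0,1,2,3,4,5}
  0: d→0  tau→3  [2 exit(s)]
  1: b→0  c→3  [2 exit(s)]
  2: b→4  d→2  [2 exit(s)]
  3: a→1  a→5  tau→0  [3 exit(s)]
  4: a→2  tau→1  [2 exit(s)]
  5: a→3  tau→2  [2 exit(s)]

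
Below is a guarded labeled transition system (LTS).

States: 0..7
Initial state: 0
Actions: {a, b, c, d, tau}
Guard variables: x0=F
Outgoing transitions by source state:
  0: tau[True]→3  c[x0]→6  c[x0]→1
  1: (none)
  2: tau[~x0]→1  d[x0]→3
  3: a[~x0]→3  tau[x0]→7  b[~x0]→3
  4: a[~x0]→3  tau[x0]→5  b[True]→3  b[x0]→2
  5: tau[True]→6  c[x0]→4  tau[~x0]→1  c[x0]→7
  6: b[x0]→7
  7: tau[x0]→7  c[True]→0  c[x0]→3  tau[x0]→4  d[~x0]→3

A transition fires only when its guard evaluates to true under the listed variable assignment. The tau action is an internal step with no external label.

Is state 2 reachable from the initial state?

Guard filter leaves 10 enabled edge(s).
Layer 0: {0}
Layer 1: {3}  total {0,3}
Reachable = {0,3}

Answer: UNREACHABLE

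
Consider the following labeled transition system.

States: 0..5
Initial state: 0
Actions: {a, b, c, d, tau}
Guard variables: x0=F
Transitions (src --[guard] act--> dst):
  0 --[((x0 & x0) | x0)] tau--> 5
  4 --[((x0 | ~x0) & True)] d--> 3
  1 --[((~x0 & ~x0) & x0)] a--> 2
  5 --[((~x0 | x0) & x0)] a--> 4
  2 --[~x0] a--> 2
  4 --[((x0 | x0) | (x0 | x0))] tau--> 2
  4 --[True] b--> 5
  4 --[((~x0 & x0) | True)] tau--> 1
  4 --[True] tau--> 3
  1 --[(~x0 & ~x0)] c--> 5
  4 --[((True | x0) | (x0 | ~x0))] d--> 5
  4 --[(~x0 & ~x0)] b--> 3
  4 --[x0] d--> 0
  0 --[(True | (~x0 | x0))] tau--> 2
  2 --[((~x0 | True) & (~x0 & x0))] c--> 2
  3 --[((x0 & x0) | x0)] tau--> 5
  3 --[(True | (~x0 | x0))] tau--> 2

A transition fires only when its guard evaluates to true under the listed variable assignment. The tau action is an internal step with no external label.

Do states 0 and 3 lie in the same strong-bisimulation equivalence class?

Compute ~ classes (split until stable):
  P[0] = {{0,1,2,3,4,5}}
  P[1] = {{0,3},{1},{2},{4},{5}}
5 equivalence class(es) (converged in 2)
[0]={0,3}  [3]={0,3}

Answer: BISIMILAR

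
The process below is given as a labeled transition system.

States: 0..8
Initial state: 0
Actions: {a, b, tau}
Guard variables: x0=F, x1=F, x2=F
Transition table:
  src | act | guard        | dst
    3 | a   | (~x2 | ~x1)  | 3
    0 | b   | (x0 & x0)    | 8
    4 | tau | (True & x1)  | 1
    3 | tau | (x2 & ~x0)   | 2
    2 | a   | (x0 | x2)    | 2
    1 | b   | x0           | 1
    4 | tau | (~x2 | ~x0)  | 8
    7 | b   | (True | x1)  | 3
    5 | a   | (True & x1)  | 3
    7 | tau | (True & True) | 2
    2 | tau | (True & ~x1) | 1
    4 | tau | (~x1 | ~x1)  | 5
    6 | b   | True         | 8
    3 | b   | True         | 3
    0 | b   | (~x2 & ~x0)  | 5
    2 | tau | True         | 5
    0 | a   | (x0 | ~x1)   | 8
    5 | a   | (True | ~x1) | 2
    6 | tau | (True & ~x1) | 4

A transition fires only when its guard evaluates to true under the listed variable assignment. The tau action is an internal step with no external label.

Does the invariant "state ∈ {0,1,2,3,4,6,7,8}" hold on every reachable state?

Allowed set {0,1,2,3,4,6,7,8}
Reachable = {0,1,2,5,8}
  0: safe
  1: safe
  2: safe
  5: outside
  8: safe
reach 5 via b — violates

Answer: INVARIANT VIOLATED at state 5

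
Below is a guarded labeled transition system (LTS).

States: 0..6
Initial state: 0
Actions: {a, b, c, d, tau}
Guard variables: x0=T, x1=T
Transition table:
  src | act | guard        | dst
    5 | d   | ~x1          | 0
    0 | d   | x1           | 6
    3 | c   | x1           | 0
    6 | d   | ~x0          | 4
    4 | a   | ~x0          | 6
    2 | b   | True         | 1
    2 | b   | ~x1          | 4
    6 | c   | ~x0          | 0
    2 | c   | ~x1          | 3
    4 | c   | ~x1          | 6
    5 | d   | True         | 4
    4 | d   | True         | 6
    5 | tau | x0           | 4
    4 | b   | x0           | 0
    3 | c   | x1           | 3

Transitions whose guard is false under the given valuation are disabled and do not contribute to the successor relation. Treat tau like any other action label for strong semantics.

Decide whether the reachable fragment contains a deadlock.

Answer: DEADLOCK at state 6

Trace:
Reach set: {0,6}
  0: d→6  [1 exit(s)]
  6: ∅  [no exit]
Path to 6: d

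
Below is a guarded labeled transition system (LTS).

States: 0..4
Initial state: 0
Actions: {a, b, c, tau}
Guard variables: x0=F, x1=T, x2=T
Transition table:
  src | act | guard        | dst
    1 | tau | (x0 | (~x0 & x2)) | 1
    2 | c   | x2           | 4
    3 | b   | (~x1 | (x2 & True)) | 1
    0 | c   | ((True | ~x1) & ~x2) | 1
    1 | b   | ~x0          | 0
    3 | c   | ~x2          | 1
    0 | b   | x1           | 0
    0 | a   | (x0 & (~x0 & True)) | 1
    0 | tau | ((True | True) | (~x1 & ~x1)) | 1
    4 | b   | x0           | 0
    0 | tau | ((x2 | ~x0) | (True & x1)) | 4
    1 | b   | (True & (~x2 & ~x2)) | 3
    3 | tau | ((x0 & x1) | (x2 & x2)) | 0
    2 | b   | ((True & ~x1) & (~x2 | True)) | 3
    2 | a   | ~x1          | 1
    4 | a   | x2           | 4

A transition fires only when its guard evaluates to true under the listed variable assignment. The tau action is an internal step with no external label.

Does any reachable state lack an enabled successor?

Answer: DEADLOCK-FREE

Analysis:
Reachable = {0,1,4}
  0: b→0  tau→1  tau→4  [deg 3]
  1: b→0  tau→1  [deg 2]
  4: a→4  [deg 1]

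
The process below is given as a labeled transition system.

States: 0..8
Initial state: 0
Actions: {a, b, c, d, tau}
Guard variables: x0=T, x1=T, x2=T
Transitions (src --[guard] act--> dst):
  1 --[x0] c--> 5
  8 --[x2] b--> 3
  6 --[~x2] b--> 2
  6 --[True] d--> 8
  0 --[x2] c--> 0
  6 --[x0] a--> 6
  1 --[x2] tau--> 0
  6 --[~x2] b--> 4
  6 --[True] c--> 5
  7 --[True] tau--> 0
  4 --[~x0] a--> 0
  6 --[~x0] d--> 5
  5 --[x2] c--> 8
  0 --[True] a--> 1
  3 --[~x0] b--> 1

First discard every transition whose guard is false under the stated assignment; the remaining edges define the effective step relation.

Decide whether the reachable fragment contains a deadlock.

Reachable = {0,1,3,5,8}
  0: a→1  c→0  [2 out]
  1: c→5  tau→0  [2 out]
  3: ∅  [STUCK]
  5: c→8  [1 out]
  8: b→3  [1 out]
witness 3: a·c·c·b

Answer: DEADLOCK at state 3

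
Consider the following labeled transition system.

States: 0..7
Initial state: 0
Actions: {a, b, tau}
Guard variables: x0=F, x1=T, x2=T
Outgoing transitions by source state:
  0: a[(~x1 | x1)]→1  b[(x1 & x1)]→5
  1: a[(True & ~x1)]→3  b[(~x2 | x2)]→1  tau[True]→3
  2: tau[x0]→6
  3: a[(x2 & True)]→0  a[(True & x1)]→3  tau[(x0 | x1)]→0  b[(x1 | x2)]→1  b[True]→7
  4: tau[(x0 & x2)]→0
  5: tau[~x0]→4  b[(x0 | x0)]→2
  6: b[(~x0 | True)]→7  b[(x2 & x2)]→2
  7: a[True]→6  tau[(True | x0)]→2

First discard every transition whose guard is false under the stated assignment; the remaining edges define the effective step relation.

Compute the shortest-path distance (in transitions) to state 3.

Breadth-first toward 3:
  L0 = {0}
  L1 = {1,5}
  L2 = {3,4}
depth(3)=2, e.g. a·tau

Answer: 2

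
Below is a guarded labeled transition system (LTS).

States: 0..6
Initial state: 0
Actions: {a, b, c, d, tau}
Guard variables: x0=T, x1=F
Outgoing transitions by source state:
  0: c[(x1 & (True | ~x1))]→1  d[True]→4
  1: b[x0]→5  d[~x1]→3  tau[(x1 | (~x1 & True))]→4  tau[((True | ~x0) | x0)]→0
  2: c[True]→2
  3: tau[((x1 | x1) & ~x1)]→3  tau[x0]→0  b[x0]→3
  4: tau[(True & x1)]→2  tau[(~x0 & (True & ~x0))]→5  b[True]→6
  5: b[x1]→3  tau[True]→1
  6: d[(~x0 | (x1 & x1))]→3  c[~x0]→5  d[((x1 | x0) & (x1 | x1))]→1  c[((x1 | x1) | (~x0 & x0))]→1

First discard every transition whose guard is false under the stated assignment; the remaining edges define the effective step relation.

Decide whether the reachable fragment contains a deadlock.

R = {0,4,6}
  0: d→4  [1 exit(s)]
  4: b→6  [1 exit(s)]
  6: ∅  [STUCK]
Path to 6: d·b

Answer: DEADLOCK at state 6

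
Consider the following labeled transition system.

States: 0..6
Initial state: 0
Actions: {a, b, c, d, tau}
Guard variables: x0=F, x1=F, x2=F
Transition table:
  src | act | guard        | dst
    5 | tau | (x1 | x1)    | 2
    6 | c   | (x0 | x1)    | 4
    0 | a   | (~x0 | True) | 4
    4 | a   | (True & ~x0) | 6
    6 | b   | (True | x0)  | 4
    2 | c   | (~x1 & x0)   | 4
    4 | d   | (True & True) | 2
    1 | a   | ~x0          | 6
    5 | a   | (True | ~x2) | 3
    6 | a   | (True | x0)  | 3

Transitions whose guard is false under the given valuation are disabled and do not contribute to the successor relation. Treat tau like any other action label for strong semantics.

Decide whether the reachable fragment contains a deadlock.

R = {0,2,3,4,6}
  0: a→4  [1 exit(s)]
  2: ∅  [STUCK]
  3: ∅  [STUCK]
  4: a→6  d→2  [2 exit(s)]
  6: a→3  b→4  [2 exit(s)]
Path to 2: a·d

Answer: DEADLOCK at state 2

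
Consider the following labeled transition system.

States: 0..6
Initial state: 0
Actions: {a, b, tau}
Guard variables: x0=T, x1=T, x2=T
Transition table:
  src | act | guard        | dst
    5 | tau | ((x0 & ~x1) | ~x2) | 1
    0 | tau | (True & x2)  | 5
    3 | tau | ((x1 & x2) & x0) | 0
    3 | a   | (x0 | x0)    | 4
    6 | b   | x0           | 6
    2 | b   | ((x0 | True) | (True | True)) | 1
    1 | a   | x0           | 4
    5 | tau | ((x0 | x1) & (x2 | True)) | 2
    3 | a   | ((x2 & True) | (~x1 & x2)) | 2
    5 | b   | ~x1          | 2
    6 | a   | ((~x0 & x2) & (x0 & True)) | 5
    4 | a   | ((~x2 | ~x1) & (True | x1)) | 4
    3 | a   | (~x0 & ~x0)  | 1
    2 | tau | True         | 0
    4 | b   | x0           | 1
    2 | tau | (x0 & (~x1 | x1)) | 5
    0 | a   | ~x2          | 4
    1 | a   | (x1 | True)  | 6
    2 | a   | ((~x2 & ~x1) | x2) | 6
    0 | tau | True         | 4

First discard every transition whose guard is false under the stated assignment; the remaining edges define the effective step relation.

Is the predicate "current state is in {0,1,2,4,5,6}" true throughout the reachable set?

Inv-set: {0,1,2,4,5,6}
R = {0,1,2,4,5,6}
  0: ✓
  1: ✓
  2: ✓
  4: ✓
  5: ✓
  6: ✓

Answer: INVARIANT HOLDS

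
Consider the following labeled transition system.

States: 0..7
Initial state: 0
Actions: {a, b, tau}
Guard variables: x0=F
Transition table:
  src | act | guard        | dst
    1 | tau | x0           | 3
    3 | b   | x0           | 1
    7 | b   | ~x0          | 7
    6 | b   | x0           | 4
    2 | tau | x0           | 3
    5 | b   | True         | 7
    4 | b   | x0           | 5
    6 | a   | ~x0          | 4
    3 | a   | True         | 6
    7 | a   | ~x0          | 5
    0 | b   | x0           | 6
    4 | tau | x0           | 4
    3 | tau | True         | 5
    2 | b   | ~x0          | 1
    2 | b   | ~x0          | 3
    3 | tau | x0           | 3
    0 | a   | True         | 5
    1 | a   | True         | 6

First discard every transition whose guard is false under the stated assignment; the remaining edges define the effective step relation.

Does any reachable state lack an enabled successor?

Reachable = {0,5,7}
  0: a→5  [1 exit(s)]
  5: b→7  [1 exit(s)]
  7: a→5  b→7  [2 exit(s)]

Answer: DEADLOCK-FREE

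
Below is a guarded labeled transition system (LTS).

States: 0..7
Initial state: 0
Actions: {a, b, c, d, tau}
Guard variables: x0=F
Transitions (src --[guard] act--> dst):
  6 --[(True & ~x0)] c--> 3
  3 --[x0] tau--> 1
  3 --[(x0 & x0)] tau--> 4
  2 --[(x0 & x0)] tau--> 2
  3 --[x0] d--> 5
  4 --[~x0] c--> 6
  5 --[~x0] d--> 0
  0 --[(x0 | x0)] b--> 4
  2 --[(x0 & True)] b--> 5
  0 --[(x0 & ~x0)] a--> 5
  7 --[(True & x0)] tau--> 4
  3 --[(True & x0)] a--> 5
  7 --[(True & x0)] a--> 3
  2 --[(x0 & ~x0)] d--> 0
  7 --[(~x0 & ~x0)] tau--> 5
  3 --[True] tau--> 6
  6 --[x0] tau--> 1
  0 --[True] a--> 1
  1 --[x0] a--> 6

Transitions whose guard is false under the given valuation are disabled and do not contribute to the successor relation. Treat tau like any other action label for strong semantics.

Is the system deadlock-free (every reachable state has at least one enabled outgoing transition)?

Reach set: {0,1}
  0: a→1  [1 exit(s)]
  1: ∅  [STUCK]
witness 1: a

Answer: DEADLOCK at state 1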